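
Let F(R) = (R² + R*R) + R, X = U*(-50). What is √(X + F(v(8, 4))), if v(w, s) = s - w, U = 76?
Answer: 2*I*√943 ≈ 61.417*I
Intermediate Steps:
X = -3800 (X = 76*(-50) = -3800)
F(R) = R + 2*R² (F(R) = (R² + R²) + R = 2*R² + R = R + 2*R²)
√(X + F(v(8, 4))) = √(-3800 + (4 - 1*8)*(1 + 2*(4 - 1*8))) = √(-3800 + (4 - 8)*(1 + 2*(4 - 8))) = √(-3800 - 4*(1 + 2*(-4))) = √(-3800 - 4*(1 - 8)) = √(-3800 - 4*(-7)) = √(-3800 + 28) = √(-3772) = 2*I*√943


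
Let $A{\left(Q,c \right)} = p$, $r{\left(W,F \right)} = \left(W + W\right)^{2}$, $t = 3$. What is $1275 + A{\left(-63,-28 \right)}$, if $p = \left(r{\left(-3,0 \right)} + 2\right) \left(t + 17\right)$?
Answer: $2035$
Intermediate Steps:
$r{\left(W,F \right)} = 4 W^{2}$ ($r{\left(W,F \right)} = \left(2 W\right)^{2} = 4 W^{2}$)
$p = 760$ ($p = \left(4 \left(-3\right)^{2} + 2\right) \left(3 + 17\right) = \left(4 \cdot 9 + 2\right) 20 = \left(36 + 2\right) 20 = 38 \cdot 20 = 760$)
$A{\left(Q,c \right)} = 760$
$1275 + A{\left(-63,-28 \right)} = 1275 + 760 = 2035$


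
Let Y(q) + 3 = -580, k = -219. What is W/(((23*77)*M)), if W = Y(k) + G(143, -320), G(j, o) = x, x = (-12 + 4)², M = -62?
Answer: 519/109802 ≈ 0.0047267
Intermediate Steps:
Y(q) = -583 (Y(q) = -3 - 580 = -583)
x = 64 (x = (-8)² = 64)
G(j, o) = 64
W = -519 (W = -583 + 64 = -519)
W/(((23*77)*M)) = -519/((23*77)*(-62)) = -519/(1771*(-62)) = -519/(-109802) = -519*(-1/109802) = 519/109802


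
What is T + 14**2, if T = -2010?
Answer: -1814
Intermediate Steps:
T + 14**2 = -2010 + 14**2 = -2010 + 196 = -1814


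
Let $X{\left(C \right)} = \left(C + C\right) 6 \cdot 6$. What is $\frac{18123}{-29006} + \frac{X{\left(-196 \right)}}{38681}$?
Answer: $- \frac{1110348435}{1121981086} \approx -0.98963$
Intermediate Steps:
$X{\left(C \right)} = 72 C$ ($X{\left(C \right)} = 2 C 6 \cdot 6 = 12 C 6 = 72 C$)
$\frac{18123}{-29006} + \frac{X{\left(-196 \right)}}{38681} = \frac{18123}{-29006} + \frac{72 \left(-196\right)}{38681} = 18123 \left(- \frac{1}{29006}\right) - \frac{14112}{38681} = - \frac{18123}{29006} - \frac{14112}{38681} = - \frac{1110348435}{1121981086}$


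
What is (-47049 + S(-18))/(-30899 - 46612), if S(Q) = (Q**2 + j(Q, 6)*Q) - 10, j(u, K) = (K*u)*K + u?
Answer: 34747/77511 ≈ 0.44828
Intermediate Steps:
j(u, K) = u + u*K**2 (j(u, K) = u*K**2 + u = u + u*K**2)
S(Q) = -10 + 38*Q**2 (S(Q) = (Q**2 + (Q*(1 + 6**2))*Q) - 10 = (Q**2 + (Q*(1 + 36))*Q) - 10 = (Q**2 + (Q*37)*Q) - 10 = (Q**2 + (37*Q)*Q) - 10 = (Q**2 + 37*Q**2) - 10 = 38*Q**2 - 10 = -10 + 38*Q**2)
(-47049 + S(-18))/(-30899 - 46612) = (-47049 + (-10 + 38*(-18)**2))/(-30899 - 46612) = (-47049 + (-10 + 38*324))/(-77511) = (-47049 + (-10 + 12312))*(-1/77511) = (-47049 + 12302)*(-1/77511) = -34747*(-1/77511) = 34747/77511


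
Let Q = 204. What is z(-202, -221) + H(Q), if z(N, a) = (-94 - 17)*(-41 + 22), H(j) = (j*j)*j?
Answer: 8491773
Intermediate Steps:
H(j) = j**3 (H(j) = j**2*j = j**3)
z(N, a) = 2109 (z(N, a) = -111*(-19) = 2109)
z(-202, -221) + H(Q) = 2109 + 204**3 = 2109 + 8489664 = 8491773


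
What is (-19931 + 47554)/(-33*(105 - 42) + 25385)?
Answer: 27623/23306 ≈ 1.1852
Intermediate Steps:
(-19931 + 47554)/(-33*(105 - 42) + 25385) = 27623/(-33*63 + 25385) = 27623/(-2079 + 25385) = 27623/23306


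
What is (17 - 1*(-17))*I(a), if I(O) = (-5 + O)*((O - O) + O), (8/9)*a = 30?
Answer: 263925/8 ≈ 32991.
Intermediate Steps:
a = 135/4 (a = (9/8)*30 = 135/4 ≈ 33.750)
I(O) = O*(-5 + O) (I(O) = (-5 + O)*(0 + O) = (-5 + O)*O = O*(-5 + O))
(17 - 1*(-17))*I(a) = (17 - 1*(-17))*(135*(-5 + 135/4)/4) = (17 + 17)*((135/4)*(115/4)) = 34*(15525/16) = 263925/8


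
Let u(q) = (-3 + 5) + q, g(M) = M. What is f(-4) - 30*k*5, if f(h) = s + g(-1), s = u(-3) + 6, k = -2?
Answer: 304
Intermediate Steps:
u(q) = 2 + q
s = 5 (s = (2 - 3) + 6 = -1 + 6 = 5)
f(h) = 4 (f(h) = 5 - 1 = 4)
f(-4) - 30*k*5 = 4 - (-60)*5 = 4 - 30*(-10) = 4 + 300 = 304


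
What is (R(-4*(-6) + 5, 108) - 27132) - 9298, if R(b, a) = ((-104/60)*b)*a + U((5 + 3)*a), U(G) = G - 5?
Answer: -204999/5 ≈ -41000.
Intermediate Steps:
U(G) = -5 + G
R(b, a) = -5 + 8*a - 26*a*b/15 (R(b, a) = ((-104/60)*b)*a + (-5 + (5 + 3)*a) = ((-104*1/60)*b)*a + (-5 + 8*a) = (-26*b/15)*a + (-5 + 8*a) = -26*a*b/15 + (-5 + 8*a) = -5 + 8*a - 26*a*b/15)
(R(-4*(-6) + 5, 108) - 27132) - 9298 = ((-5 + 8*108 - 26/15*108*(-4*(-6) + 5)) - 27132) - 9298 = ((-5 + 864 - 26/15*108*(24 + 5)) - 27132) - 9298 = ((-5 + 864 - 26/15*108*29) - 27132) - 9298 = ((-5 + 864 - 27144/5) - 27132) - 9298 = (-22849/5 - 27132) - 9298 = -158509/5 - 9298 = -204999/5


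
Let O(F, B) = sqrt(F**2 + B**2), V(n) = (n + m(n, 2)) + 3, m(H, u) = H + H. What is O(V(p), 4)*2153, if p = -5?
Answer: 8612*sqrt(10) ≈ 27234.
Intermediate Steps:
m(H, u) = 2*H
V(n) = 3 + 3*n (V(n) = (n + 2*n) + 3 = 3*n + 3 = 3 + 3*n)
O(F, B) = sqrt(B**2 + F**2)
O(V(p), 4)*2153 = sqrt(4**2 + (3 + 3*(-5))**2)*2153 = sqrt(16 + (3 - 15)**2)*2153 = sqrt(16 + (-12)**2)*2153 = sqrt(16 + 144)*2153 = sqrt(160)*2153 = (4*sqrt(10))*2153 = 8612*sqrt(10)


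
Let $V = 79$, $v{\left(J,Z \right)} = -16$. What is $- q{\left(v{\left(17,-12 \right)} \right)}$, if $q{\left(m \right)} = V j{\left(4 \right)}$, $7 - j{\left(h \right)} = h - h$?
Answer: $-553$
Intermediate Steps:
$j{\left(h \right)} = 7$ ($j{\left(h \right)} = 7 - \left(h - h\right) = 7 - 0 = 7 + 0 = 7$)
$q{\left(m \right)} = 553$ ($q{\left(m \right)} = 79 \cdot 7 = 553$)
$- q{\left(v{\left(17,-12 \right)} \right)} = \left(-1\right) 553 = -553$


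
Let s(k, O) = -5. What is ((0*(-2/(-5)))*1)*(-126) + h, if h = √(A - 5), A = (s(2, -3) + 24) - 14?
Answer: 0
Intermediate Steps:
A = 5 (A = (-5 + 24) - 14 = 19 - 14 = 5)
h = 0 (h = √(5 - 5) = √0 = 0)
((0*(-2/(-5)))*1)*(-126) + h = ((0*(-2/(-5)))*1)*(-126) + 0 = ((0*(-2*(-⅕)))*1)*(-126) + 0 = ((0*(⅖))*1)*(-126) + 0 = (0*1)*(-126) + 0 = 0*(-126) + 0 = 0 + 0 = 0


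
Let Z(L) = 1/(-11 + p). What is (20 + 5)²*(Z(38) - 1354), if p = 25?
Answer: -11846875/14 ≈ -8.4621e+5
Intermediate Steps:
Z(L) = 1/14 (Z(L) = 1/(-11 + 25) = 1/14)
(20 + 5)²*(Z(38) - 1354) = (20 + 5)²*(1/14 - 1354) = 25²*(-18955/14) = 625*(-18955/14) = -11846875/14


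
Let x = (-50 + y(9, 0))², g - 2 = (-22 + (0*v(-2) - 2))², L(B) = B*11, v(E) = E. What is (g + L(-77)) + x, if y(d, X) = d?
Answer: 1412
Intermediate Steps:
L(B) = 11*B
g = 578 (g = 2 + (-22 + (0*(-2) - 2))² = 2 + (-22 + (0 - 2))² = 2 + (-22 - 2)² = 2 + (-24)² = 2 + 576 = 578)
x = 1681 (x = (-50 + 9)² = (-41)² = 1681)
(g + L(-77)) + x = (578 + 11*(-77)) + 1681 = (578 - 847) + 1681 = -269 + 1681 = 1412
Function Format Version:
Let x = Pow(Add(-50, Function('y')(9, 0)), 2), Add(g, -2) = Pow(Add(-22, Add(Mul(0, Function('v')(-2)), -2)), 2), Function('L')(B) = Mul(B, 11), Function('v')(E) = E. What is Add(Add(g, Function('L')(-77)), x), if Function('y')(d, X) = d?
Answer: 1412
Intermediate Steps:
Function('L')(B) = Mul(11, B)
g = 578 (g = Add(2, Pow(Add(-22, Add(Mul(0, -2), -2)), 2)) = Add(2, Pow(Add(-22, Add(0, -2)), 2)) = Add(2, Pow(Add(-22, -2), 2)) = Add(2, Pow(-24, 2)) = Add(2, 576) = 578)
x = 1681 (x = Pow(Add(-50, 9), 2) = Pow(-41, 2) = 1681)
Add(Add(g, Function('L')(-77)), x) = Add(Add(578, Mul(11, -77)), 1681) = Add(Add(578, -847), 1681) = Add(-269, 1681) = 1412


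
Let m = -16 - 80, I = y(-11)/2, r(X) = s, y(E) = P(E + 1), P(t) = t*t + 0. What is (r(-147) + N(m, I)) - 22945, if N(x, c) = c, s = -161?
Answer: -23056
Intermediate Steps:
P(t) = t² (P(t) = t² + 0 = t²)
y(E) = (1 + E)² (y(E) = (E + 1)² = (1 + E)²)
r(X) = -161
I = 50 (I = (1 - 11)²/2 = (-10)²*(½) = 100*(½) = 50)
m = -96
(r(-147) + N(m, I)) - 22945 = (-161 + 50) - 22945 = -111 - 22945 = -23056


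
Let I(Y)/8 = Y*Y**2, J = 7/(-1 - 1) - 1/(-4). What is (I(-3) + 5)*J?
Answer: 2743/4 ≈ 685.75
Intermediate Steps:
J = -13/4 (J = 7/(-2) - 1*(-1/4) = 7*(-1/2) + 1/4 = -7/2 + 1/4 = -13/4 ≈ -3.2500)
I(Y) = 8*Y**3 (I(Y) = 8*(Y*Y**2) = 8*Y**3)
(I(-3) + 5)*J = (8*(-3)**3 + 5)*(-13/4) = (8*(-27) + 5)*(-13/4) = (-216 + 5)*(-13/4) = -211*(-13/4) = 2743/4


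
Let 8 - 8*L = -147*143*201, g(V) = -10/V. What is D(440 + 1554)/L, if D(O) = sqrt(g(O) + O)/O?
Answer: 4*sqrt(1982048961)/4199915653061 ≈ 4.2401e-8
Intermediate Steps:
D(O) = sqrt(O - 10/O)/O (D(O) = sqrt(-10/O + O)/O = sqrt(O - 10/O)/O)
L = 4225229/8 (L = 1 - (-147*143)*201/8 = 1 - (-21021)*201/8 = 1 - 1/8*(-4225221) = 1 + 4225221/8 = 4225229/8 ≈ 5.2815e+5)
D(440 + 1554)/L = (sqrt((440 + 1554) - 10/(440 + 1554))/(440 + 1554))/(4225229/8) = (sqrt(1994 - 10/1994)/1994)*(8/4225229) = (sqrt(1994 - 10*1/1994)/1994)*(8/4225229) = (sqrt(1994 - 5/997)/1994)*(8/4225229) = (sqrt(1988013/997)/1994)*(8/4225229) = ((sqrt(1982048961)/997)/1994)*(8/4225229) = (sqrt(1982048961)/1988018)*(8/4225229) = 4*sqrt(1982048961)/4199915653061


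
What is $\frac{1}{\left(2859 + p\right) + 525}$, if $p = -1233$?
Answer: $\frac{1}{2151} \approx 0.0004649$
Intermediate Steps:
$\frac{1}{\left(2859 + p\right) + 525} = \frac{1}{\left(2859 - 1233\right) + 525} = \frac{1}{1626 + 525} = \frac{1}{2151}$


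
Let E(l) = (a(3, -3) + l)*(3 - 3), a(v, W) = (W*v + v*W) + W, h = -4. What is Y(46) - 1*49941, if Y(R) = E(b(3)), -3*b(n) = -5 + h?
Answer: -49941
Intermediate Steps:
b(n) = 3 (b(n) = -(-5 - 4)/3 = -1/3*(-9) = 3)
a(v, W) = W + 2*W*v (a(v, W) = (W*v + W*v) + W = 2*W*v + W = W + 2*W*v)
E(l) = 0 (E(l) = (-3*(1 + 2*3) + l)*(3 - 3) = (-3*(1 + 6) + l)*0 = (-3*7 + l)*0 = (-21 + l)*0 = 0)
Y(R) = 0
Y(46) - 1*49941 = 0 - 1*49941 = 0 - 49941 = -49941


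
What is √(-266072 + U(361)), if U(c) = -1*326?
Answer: I*√266398 ≈ 516.14*I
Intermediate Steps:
U(c) = -326
√(-266072 + U(361)) = √(-266072 - 326) = √(-266398) = I*√266398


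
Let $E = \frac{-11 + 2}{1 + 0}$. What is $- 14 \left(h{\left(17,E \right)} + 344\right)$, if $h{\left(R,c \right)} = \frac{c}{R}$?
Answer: $- \frac{81746}{17} \approx -4808.6$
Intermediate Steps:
$E = -9$ ($E = - \frac{9}{1} = \left(-9\right) 1 = -9$)
$- 14 \left(h{\left(17,E \right)} + 344\right) = - 14 \left(- \frac{9}{17} + 344\right) = \left(-14\right) \frac{5839}{17} = - \frac{81746}{17}$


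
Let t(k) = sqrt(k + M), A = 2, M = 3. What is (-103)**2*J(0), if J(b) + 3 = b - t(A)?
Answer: -31827 - 10609*sqrt(5) ≈ -55549.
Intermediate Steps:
t(k) = sqrt(3 + k) (t(k) = sqrt(k + 3) = sqrt(3 + k))
J(b) = -3 + b - sqrt(5) (J(b) = -3 + (b - sqrt(3 + 2)) = -3 + (b - sqrt(5)) = -3 + b - sqrt(5))
(-103)**2*J(0) = (-103)**2*(-3 + 0 - sqrt(5)) = 10609*(-3 - sqrt(5)) = -31827 - 10609*sqrt(5)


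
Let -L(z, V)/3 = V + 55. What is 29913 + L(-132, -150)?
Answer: 30198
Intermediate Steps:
L(z, V) = -165 - 3*V (L(z, V) = -3*(V + 55) = -3*(55 + V) = -165 - 3*V)
29913 + L(-132, -150) = 29913 + (-165 - 3*(-150)) = 29913 + (-165 + 450) = 29913 + 285 = 30198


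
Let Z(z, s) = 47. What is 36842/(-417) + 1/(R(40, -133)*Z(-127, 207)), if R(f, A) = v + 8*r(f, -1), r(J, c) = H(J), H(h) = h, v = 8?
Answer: -567955855/6428472 ≈ -88.350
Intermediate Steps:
r(J, c) = J
R(f, A) = 8 + 8*f
36842/(-417) + 1/(R(40, -133)*Z(-127, 207)) = 36842/(-417) + 1/((8 + 8*40)*47) = 36842*(-1/417) + (1/47)/(8 + 320) = -36842/417 + (1/47)/328 = -36842/417 + (1/328)*(1/47) = -36842/417 + 1/15416 = -567955855/6428472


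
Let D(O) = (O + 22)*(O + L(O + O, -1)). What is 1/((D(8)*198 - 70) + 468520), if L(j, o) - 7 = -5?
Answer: 1/527850 ≈ 1.8945e-6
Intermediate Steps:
L(j, o) = 2 (L(j, o) = 7 - 5 = 2)
D(O) = (2 + O)*(22 + O) (D(O) = (O + 22)*(O + 2) = (22 + O)*(2 + O) = (2 + O)*(22 + O))
1/((D(8)*198 - 70) + 468520) = 1/(((44 + 8² + 24*8)*198 - 70) + 468520) = 1/(((44 + 64 + 192)*198 - 70) + 468520) = 1/((300*198 - 70) + 468520) = 1/((59400 - 70) + 468520) = 1/(59330 + 468520) = 1/527850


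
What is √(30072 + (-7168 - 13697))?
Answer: 3*√1023 ≈ 95.953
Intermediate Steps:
√(30072 + (-7168 - 13697)) = √(30072 - 20865) = √9207 = 3*√1023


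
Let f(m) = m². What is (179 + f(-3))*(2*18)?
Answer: 6768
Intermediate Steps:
(179 + f(-3))*(2*18) = (179 + (-3)²)*(2*18) = (179 + 9)*36 = 188*36 = 6768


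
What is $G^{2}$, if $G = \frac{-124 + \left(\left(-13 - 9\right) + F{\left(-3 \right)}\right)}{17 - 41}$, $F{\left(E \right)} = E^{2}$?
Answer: $\frac{18769}{576} \approx 32.585$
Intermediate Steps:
$G = \frac{137}{24}$ ($G = \frac{-124 + \left(\left(-13 - 9\right) + \left(-3\right)^{2}\right)}{17 - 41} = \frac{-124 + \left(-22 + 9\right)}{-24} = \left(-124 - 13\right) \left(- \frac{1}{24}\right) = \left(-137\right) \left(- \frac{1}{24}\right) = \frac{137}{24} \approx 5.7083$)
$G^{2} = \left(\frac{137}{24}\right)^{2} = \frac{18769}{576}$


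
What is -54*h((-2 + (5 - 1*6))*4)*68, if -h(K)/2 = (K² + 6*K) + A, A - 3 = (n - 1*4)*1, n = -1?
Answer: 514080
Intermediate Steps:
A = -2 (A = 3 + (-1 - 1*4)*1 = 3 + (-1 - 4)*1 = 3 - 5*1 = 3 - 5 = -2)
h(K) = 4 - 12*K - 2*K² (h(K) = -2*((K² + 6*K) - 2) = -2*(-2 + K² + 6*K) = 4 - 12*K - 2*K²)
-54*h((-2 + (5 - 1*6))*4)*68 = -54*(4 - 12*(-2 + (5 - 1*6))*4 - 2*16*(-2 + (5 - 1*6))²)*68 = -54*(4 - 12*(-2 + (5 - 6))*4 - 2*16*(-2 + (5 - 6))²)*68 = -54*(4 - 12*(-2 - 1)*4 - 2*16*(-2 - 1)²)*68 = -54*(4 - (-36)*4 - 2*(-3*4)²)*68 = -54*(4 - 12*(-12) - 2*(-12)²)*68 = -54*(4 + 144 - 2*144)*68 = -54*(4 + 144 - 288)*68 = -54*(-140)*68 = 7560*68 = 514080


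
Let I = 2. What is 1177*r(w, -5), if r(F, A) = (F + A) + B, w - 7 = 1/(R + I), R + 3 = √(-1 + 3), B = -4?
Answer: -1177 + 1177*√2 ≈ 487.53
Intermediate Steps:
R = -3 + √2 (R = -3 + √(-1 + 3) = -3 + √2 ≈ -1.5858)
w = 7 + 1/(-1 + √2) (w = 7 + 1/((-3 + √2) + 2) = 7 + 1/(-1 + √2) ≈ 9.4142)
r(F, A) = -4 + A + F (r(F, A) = (F + A) - 4 = (A + F) - 4 = -4 + A + F)
1177*r(w, -5) = 1177*(-4 - 5 + (8 + √2)) = 1177*(-1 + √2) = -1177 + 1177*√2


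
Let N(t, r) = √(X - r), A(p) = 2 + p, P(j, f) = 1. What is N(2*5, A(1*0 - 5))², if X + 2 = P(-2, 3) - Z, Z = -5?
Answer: 7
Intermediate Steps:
X = 4 (X = -2 + (1 - 1*(-5)) = -2 + (1 + 5) = -2 + 6 = 4)
N(t, r) = √(4 - r)
N(2*5, A(1*0 - 5))² = (√(4 - (2 + (1*0 - 5))))² = (√(4 - (2 + (0 - 5))))² = (√(4 - (2 - 5)))² = (√(4 - 1*(-3)))² = (√(4 + 3))² = (√7)² = 7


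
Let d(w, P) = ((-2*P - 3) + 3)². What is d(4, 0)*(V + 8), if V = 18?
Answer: 0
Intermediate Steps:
d(w, P) = 4*P² (d(w, P) = ((-3 - 2*P) + 3)² = (-2*P)² = 4*P²)
d(4, 0)*(V + 8) = (4*0²)*(18 + 8) = (4*0)*26 = 0*26 = 0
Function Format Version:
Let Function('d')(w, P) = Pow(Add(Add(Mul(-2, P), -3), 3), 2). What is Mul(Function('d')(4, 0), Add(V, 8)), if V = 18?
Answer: 0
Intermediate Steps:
Function('d')(w, P) = Mul(4, Pow(P, 2)) (Function('d')(w, P) = Pow(Add(Add(-3, Mul(-2, P)), 3), 2) = Pow(Mul(-2, P), 2) = Mul(4, Pow(P, 2)))
Mul(Function('d')(4, 0), Add(V, 8)) = Mul(Mul(4, Pow(0, 2)), Add(18, 8)) = Mul(Mul(4, 0), 26) = Mul(0, 26) = 0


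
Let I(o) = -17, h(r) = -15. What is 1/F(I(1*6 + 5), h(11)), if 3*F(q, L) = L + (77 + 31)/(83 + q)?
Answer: -11/49 ≈ -0.22449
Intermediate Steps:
F(q, L) = 36/(83 + q) + L/3 (F(q, L) = (L + (77 + 31)/(83 + q))/3 = (L + 108/(83 + q))/3 = 36/(83 + q) + L/3)
1/F(I(1*6 + 5), h(11)) = 1/((108 + 83*(-15) - 15*(-17))/(3*(83 - 17))) = 1/((⅓)*(108 - 1245 + 255)/66) = 1/((⅓)*(1/66)*(-882)) = 1/(-49/11) = -11/49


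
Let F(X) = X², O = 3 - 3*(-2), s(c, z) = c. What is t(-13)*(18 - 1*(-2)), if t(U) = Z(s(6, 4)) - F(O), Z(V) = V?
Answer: -1500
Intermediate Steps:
O = 9 (O = 3 + 6 = 9)
t(U) = -75 (t(U) = 6 - 1*9² = 6 - 1*81 = 6 - 81 = -75)
t(-13)*(18 - 1*(-2)) = -75*(18 - 1*(-2)) = -75*(18 + 2) = -75*20 = -1500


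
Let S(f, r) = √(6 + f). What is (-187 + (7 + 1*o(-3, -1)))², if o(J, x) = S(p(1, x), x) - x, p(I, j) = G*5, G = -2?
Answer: 32037 - 716*I ≈ 32037.0 - 716.0*I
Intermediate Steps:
p(I, j) = -10 (p(I, j) = -2*5 = -10)
o(J, x) = -x + 2*I (o(J, x) = √(6 - 10) - x = √(-4) - x = 2*I - x = -x + 2*I)
(-187 + (7 + 1*o(-3, -1)))² = (-187 + (7 + 1*(-1*(-1) + 2*I)))² = (-187 + (7 + 1*(1 + 2*I)))² = (-187 + (7 + (1 + 2*I)))² = (-187 + (8 + 2*I))² = (-179 + 2*I)²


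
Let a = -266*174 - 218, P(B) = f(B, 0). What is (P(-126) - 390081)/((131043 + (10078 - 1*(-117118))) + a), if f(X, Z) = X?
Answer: -130069/70579 ≈ -1.8429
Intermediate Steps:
P(B) = B
a = -46502 (a = -46284 - 218 = -46502)
(P(-126) - 390081)/((131043 + (10078 - 1*(-117118))) + a) = (-126 - 390081)/((131043 + (10078 - 1*(-117118))) - 46502) = -390207/((131043 + (10078 + 117118)) - 46502) = -390207/((131043 + 127196) - 46502) = -390207/(258239 - 46502) = -390207/211737 = -390207*1/211737 = -130069/70579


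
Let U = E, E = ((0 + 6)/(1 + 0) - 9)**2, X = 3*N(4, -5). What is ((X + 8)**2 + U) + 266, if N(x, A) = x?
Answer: 675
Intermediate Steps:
X = 12 (X = 3*4 = 12)
E = 9 (E = (6/1 - 9)**2 = (6*1 - 9)**2 = (6 - 9)**2 = (-3)**2 = 9)
U = 9
((X + 8)**2 + U) + 266 = ((12 + 8)**2 + 9) + 266 = (20**2 + 9) + 266 = (400 + 9) + 266 = 409 + 266 = 675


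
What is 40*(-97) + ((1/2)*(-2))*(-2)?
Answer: -3878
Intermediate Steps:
40*(-97) + ((1/2)*(-2))*(-2) = -3880 + ((1*(½))*(-2))*(-2) = -3880 + ((½)*(-2))*(-2) = -3880 - 1*(-2) = -3880 + 2 = -3878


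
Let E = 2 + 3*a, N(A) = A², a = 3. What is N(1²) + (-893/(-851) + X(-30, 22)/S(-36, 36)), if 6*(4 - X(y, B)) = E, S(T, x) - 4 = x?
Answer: 429623/204240 ≈ 2.1035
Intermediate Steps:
S(T, x) = 4 + x
E = 11 (E = 2 + 3*3 = 2 + 9 = 11)
X(y, B) = 13/6 (X(y, B) = 4 - ⅙*11 = 4 - 11/6 = 13/6)
N(1²) + (-893/(-851) + X(-30, 22)/S(-36, 36)) = (1²)² + (-893/(-851) + 13/(6*(4 + 36))) = 1² + (-893*(-1/851) + (13/6)/40) = 1 + (893/851 + (13/6)*(1/40)) = 1 + (893/851 + 13/240) = 1 + 225383/204240 = 429623/204240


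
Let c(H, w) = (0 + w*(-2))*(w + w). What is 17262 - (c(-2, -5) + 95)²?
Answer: 17237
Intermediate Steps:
c(H, w) = -4*w² (c(H, w) = (0 - 2*w)*(2*w) = (-2*w)*(2*w) = -4*w²)
17262 - (c(-2, -5) + 95)² = 17262 - (-4*(-5)² + 95)² = 17262 - (-4*25 + 95)² = 17262 - (-100 + 95)² = 17262 - 1*(-5)² = 17262 - 1*25 = 17262 - 25 = 17237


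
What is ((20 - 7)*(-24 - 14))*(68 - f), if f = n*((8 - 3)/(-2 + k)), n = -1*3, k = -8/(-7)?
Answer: -24947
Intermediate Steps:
k = 8/7 (k = -8*(-⅐) = 8/7 ≈ 1.1429)
n = -3
f = 35/2 (f = -3*(8 - 3)/(-2 + 8/7) = -15/(-6/7) = -15*(-7)/6 = -3*(-35/6) = 35/2 ≈ 17.500)
((20 - 7)*(-24 - 14))*(68 - f) = ((20 - 7)*(-24 - 14))*(68 - 1*35/2) = (13*(-38))*(68 - 35/2) = -494*101/2 = -24947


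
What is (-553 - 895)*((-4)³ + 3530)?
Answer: -5018768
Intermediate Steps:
(-553 - 895)*((-4)³ + 3530) = -1448*(-64 + 3530) = -1448*3466 = -5018768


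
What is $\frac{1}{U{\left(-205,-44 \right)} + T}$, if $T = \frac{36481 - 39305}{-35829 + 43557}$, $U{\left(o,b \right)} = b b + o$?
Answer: $\frac{966}{1671793} \approx 0.00057782$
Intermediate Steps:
$U{\left(o,b \right)} = o + b^{2}$ ($U{\left(o,b \right)} = b^{2} + o = o + b^{2}$)
$T = - \frac{353}{966}$ ($T = - \frac{2824}{7728} = \left(-2824\right) \frac{1}{7728} = - \frac{353}{966} \approx -0.36542$)
$\frac{1}{U{\left(-205,-44 \right)} + T} = \frac{1}{\left(-205 + \left(-44\right)^{2}\right) - \frac{353}{966}} = \frac{1}{\left(-205 + 1936\right) - \frac{353}{966}} = \frac{1}{1731 - \frac{353}{966}} = \frac{1}{\frac{1671793}{966}} = \frac{966}{1671793}$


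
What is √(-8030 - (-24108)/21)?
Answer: I*√6882 ≈ 82.958*I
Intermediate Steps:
√(-8030 - (-24108)/21) = √(-8030 - 492*(-7/3)) = √(-8030 + 1148) = √(-6882) = I*√6882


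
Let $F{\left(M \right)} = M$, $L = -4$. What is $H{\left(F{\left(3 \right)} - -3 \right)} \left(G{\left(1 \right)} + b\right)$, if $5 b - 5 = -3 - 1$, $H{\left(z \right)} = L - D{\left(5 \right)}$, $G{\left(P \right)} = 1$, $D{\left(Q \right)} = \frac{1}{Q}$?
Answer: $- \frac{126}{25} \approx -5.04$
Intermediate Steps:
$H{\left(z \right)} = - \frac{21}{5}$ ($H{\left(z \right)} = -4 - \frac{1}{5} = - \frac{21}{5}$)
$b = \frac{1}{5}$ ($b = 1 + \frac{-3 - 1}{5} = 1 + \frac{1}{5} \left(-4\right) = 1 - \frac{4}{5} = \frac{1}{5} \approx 0.2$)
$H{\left(F{\left(3 \right)} - -3 \right)} \left(G{\left(1 \right)} + b\right) = - \frac{21 \left(1 + \frac{1}{5}\right)}{5} = \left(- \frac{21}{5}\right) \frac{6}{5} = - \frac{126}{25}$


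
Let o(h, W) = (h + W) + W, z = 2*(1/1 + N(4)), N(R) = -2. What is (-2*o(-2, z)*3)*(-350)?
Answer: -12600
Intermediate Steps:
z = -2 (z = 2*(1/1 - 2) = 2*(1*1 - 2) = 2*(1 - 2) = 2*(-1) = -2)
o(h, W) = h + 2*W (o(h, W) = (W + h) + W = h + 2*W)
(-2*o(-2, z)*3)*(-350) = (-2*(-2 + 2*(-2))*3)*(-350) = (-2*(-2 - 4)*3)*(-350) = (-2*(-6)*3)*(-350) = (12*3)*(-350) = 36*(-350) = -12600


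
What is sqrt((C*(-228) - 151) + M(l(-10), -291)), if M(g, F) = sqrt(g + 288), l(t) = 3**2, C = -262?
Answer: sqrt(59585 + 3*sqrt(33)) ≈ 244.14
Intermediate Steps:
l(t) = 9
M(g, F) = sqrt(288 + g)
sqrt((C*(-228) - 151) + M(l(-10), -291)) = sqrt((-262*(-228) - 151) + sqrt(288 + 9)) = sqrt((59736 - 151) + sqrt(297)) = sqrt(59585 + 3*sqrt(33))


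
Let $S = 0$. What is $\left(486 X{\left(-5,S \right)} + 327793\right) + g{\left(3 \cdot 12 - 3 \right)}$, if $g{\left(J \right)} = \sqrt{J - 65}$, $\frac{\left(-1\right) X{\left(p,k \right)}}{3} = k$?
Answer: $327793 + 4 i \sqrt{2} \approx 3.2779 \cdot 10^{5} + 5.6569 i$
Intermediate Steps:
$X{\left(p,k \right)} = - 3 k$
$g{\left(J \right)} = \sqrt{-65 + J}$
$\left(486 X{\left(-5,S \right)} + 327793\right) + g{\left(3 \cdot 12 - 3 \right)} = \left(486 \left(\left(-3\right) 0\right) + 327793\right) + \sqrt{-65 + \left(3 \cdot 12 - 3\right)} = \left(486 \cdot 0 + 327793\right) + \sqrt{-65 + \left(36 - 3\right)} = \left(0 + 327793\right) + \sqrt{-65 + 33} = 327793 + \sqrt{-32} = 327793 + 4 i \sqrt{2}$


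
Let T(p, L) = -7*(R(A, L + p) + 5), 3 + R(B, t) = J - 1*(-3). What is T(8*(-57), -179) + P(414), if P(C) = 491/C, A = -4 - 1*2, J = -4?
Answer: -2407/414 ≈ -5.8140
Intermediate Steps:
A = -6 (A = -4 - 2 = -6)
R(B, t) = -4 (R(B, t) = -3 + (-4 - 1*(-3)) = -3 + (-4 + 3) = -3 - 1 = -4)
T(p, L) = -7 (T(p, L) = -7*(-4 + 5) = -7*1 = -7)
T(8*(-57), -179) + P(414) = -7 + 491/414 = -2407/414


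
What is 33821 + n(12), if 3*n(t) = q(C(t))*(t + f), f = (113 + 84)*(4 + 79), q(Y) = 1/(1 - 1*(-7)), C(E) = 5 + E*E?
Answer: 828067/24 ≈ 34503.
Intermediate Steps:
C(E) = 5 + E²
q(Y) = ⅛ (q(Y) = 1/(1 + 7) = 1/8 = ⅛)
f = 16351 (f = 197*83 = 16351)
n(t) = 16351/24 + t/24 (n(t) = ((t + 16351)/8)/3 = ((16351 + t)/8)/3 = (16351/8 + t/8)/3 = 16351/24 + t/24)
33821 + n(12) = 33821 + (16351/24 + (1/24)*12) = 33821 + (16351/24 + ½) = 33821 + 16363/24 = 828067/24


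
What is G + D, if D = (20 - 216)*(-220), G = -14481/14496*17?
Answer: 208273781/4832 ≈ 43103.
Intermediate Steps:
G = -82059/4832 (G = -14481*1/14496*17 = -4827/4832*17 = -82059/4832 ≈ -16.982)
D = 43120 (D = -196*(-220) = 43120)
G + D = -82059/4832 + 43120 = 208273781/4832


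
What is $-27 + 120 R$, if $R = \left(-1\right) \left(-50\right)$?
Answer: $5973$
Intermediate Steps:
$R = 50$
$-27 + 120 R = -27 + 120 \cdot 50 = -27 + 6000 = 5973$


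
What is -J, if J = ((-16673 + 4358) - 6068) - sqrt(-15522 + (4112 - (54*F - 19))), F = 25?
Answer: 18383 + I*sqrt(12741) ≈ 18383.0 + 112.88*I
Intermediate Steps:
J = -18383 - I*sqrt(12741) (J = ((-16673 + 4358) - 6068) - sqrt(-15522 + (4112 - (54*25 - 19))) = (-12315 - 6068) - sqrt(-15522 + (4112 - (1350 - 19))) = -18383 - sqrt(-15522 + (4112 - 1*1331)) = -18383 - sqrt(-15522 + (4112 - 1331)) = -18383 - sqrt(-15522 + 2781) = -18383 - sqrt(-12741) = -18383 - I*sqrt(12741) ≈ -18383.0 - 112.88*I)
-J = -(-18383 - I*sqrt(12741)) = 18383 + I*sqrt(12741)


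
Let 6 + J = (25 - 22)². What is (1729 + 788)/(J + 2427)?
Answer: 839/810 ≈ 1.0358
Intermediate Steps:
J = 3 (J = -6 + (25 - 22)² = -6 + 3² = -6 + 9 = 3)
(1729 + 788)/(J + 2427) = (1729 + 788)/(3 + 2427) = 2517/2430 = 2517*(1/2430) = 839/810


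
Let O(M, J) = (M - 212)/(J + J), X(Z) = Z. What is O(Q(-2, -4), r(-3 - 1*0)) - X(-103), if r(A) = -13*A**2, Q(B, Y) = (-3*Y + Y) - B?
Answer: 12152/117 ≈ 103.86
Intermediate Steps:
Q(B, Y) = -B - 2*Y (Q(B, Y) = -2*Y - B = -B - 2*Y)
O(M, J) = (-212 + M)/(2*J) (O(M, J) = (-212 + M)/((2*J)) = (-212 + M)*(1/(2*J)) = (-212 + M)/(2*J))
O(Q(-2, -4), r(-3 - 1*0)) - X(-103) = (-212 + (-1*(-2) - 2*(-4)))/(2*((-13*(-3 - 1*0)**2))) - 1*(-103) = (-212 + (2 + 8))/(2*((-13*(-3 + 0)**2))) + 103 = (-212 + 10)/(2*((-13*(-3)**2))) + 103 = (1/2)*(-202)/(-13*9) + 103 = (1/2)*(-202)/(-117) + 103 = (1/2)*(-1/117)*(-202) + 103 = 101/117 + 103 = 12152/117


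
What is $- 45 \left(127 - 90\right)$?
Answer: $-1665$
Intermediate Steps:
$- 45 \left(127 - 90\right) = \left(-45\right) 37 = -1665$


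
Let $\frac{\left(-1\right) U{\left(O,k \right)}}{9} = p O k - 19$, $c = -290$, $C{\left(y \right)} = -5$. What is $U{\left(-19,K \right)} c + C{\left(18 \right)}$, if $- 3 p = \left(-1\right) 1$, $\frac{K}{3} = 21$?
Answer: $-1090985$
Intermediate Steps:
$K = 63$ ($K = 3 \cdot 21 = 63$)
$p = \frac{1}{3}$ ($p = - \frac{\left(-1\right) 1}{3} = \left(- \frac{1}{3}\right) \left(-1\right) = \frac{1}{3} \approx 0.33333$)
$U{\left(O,k \right)} = 171 - 3 O k$ ($U{\left(O,k \right)} = - 9 \left(\frac{O}{3} k - 19\right) = - 9 \left(\frac{O k}{3} - 19\right) = - 9 \left(-19 + \frac{O k}{3}\right) = 171 - 3 O k$)
$U{\left(-19,K \right)} c + C{\left(18 \right)} = \left(171 - \left(-57\right) 63\right) \left(-290\right) - 5 = \left(171 + 3591\right) \left(-290\right) - 5 = 3762 \left(-290\right) - 5 = -1090980 - 5 = -1090985$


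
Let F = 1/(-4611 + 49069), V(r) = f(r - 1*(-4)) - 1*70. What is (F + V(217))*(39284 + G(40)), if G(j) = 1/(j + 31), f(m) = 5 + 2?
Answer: -7812041157745/3156518 ≈ -2.4749e+6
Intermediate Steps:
f(m) = 7
G(j) = 1/(31 + j)
V(r) = -63 (V(r) = 7 - 1*70 = 7 - 70 = -63)
F = 1/44458 ≈ 2.2493e-5
(F + V(217))*(39284 + G(40)) = (1/44458 - 63)*(39284 + 1/(31 + 40)) = -2800853*(39284 + 1/71)/44458 = -2800853/44458*2789165/71 = -7812041157745/3156518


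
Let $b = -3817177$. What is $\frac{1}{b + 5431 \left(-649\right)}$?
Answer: $- \frac{1}{7341896} \approx -1.362 \cdot 10^{-7}$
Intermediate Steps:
$\frac{1}{b + 5431 \left(-649\right)} = \frac{1}{-3817177 + 5431 \left(-649\right)} = \frac{1}{-3817177 - 3524719} = \frac{1}{-7341896} = - \frac{1}{7341896}$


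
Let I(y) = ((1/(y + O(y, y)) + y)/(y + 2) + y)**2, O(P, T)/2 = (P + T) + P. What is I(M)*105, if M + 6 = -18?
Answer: 35845891205/650496 ≈ 55106.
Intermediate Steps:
O(P, T) = 2*T + 4*P (O(P, T) = 2*((P + T) + P) = 2*(T + 2*P) = 2*T + 4*P)
M = -24 (M = -6 - 18 = -24)
I(y) = (y + (y + 1/(7*y))/(2 + y))**2 (I(y) = ((1/(y + (2*y + 4*y)) + y)/(y + 2) + y)**2 = ((1/(y + 6*y) + y)/(2 + y) + y)**2 = ((1/(7*y) + y)/(2 + y) + y)**2 = ((y + 1/(7*y))/(2 + y) + y)**2 = (y + (y + 1/(7*y))/(2 + y))**2)
I(M)*105 = ((1/49)*(1 + 7*(-24)**3 + 21*(-24)**2)**2/((-24)**2*(2 - 24)**2))*105 = ((1/49)*(1/576)*(1 + 7*(-13824) + 21*576)**2/(-22)**2)*105 = ((1/49)*(1/576)*(1/484)*(1 - 96768 + 12096)**2)*105 = ((1/49)*(1/576)*(1/484)*(-84671)**2)*105 = ((1/49)*(1/576)*(1/484)*7169178241)*105 = (7169178241/13660416)*105 = 35845891205/650496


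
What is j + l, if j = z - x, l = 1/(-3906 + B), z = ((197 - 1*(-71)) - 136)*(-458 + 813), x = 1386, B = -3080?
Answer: 317681363/6986 ≈ 45474.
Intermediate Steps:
z = 46860 (z = ((197 + 71) - 136)*355 = (268 - 136)*355 = 132*355 = 46860)
l = -1/6986 (l = 1/(-3906 - 3080) = 1/(-6986) = -1/6986 ≈ -0.00014314)
j = 45474 (j = 46860 - 1*1386 = 46860 - 1386 = 45474)
j + l = 45474 - 1/6986 = 317681363/6986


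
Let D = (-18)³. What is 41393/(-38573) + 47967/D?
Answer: -697211689/74985912 ≈ -9.2979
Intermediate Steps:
D = -5832
41393/(-38573) + 47967/D = 41393/(-38573) + 47967/(-5832) = 41393*(-1/38573) + 47967*(-1/5832) = -41393/38573 - 15989/1944 = -697211689/74985912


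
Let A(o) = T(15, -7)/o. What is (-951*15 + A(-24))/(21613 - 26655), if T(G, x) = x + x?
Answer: 171173/60504 ≈ 2.8291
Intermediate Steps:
T(G, x) = 2*x
A(o) = -14/o (A(o) = (2*(-7))/o = -14/o)
(-951*15 + A(-24))/(21613 - 26655) = (-951*15 - 14/(-24))/(21613 - 26655) = (-14265 - 14*(-1/24))/(-5042) = (-14265 + 7/12)*(-1/5042) = -171173/12*(-1/5042) = 171173/60504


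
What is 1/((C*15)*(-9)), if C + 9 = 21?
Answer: -1/1620 ≈ -0.00061728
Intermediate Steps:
C = 12 (C = -9 + 21 = 12)
1/((C*15)*(-9)) = 1/((12*15)*(-9)) = 1/(180*(-9)) = 1/(-1620) = -1/1620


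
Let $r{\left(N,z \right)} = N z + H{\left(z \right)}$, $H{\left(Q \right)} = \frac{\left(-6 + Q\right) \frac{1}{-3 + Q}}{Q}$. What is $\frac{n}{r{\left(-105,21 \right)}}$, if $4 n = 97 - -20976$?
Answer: $- \frac{1327599}{555650} \approx -2.3893$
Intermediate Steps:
$H{\left(Q \right)} = \frac{-6 + Q}{Q \left(-3 + Q\right)}$ ($H{\left(Q \right)} = \frac{\frac{1}{-3 + Q} \left(-6 + Q\right)}{Q} = \frac{-6 + Q}{Q \left(-3 + Q\right)}$)
$r{\left(N,z \right)} = N z + \frac{-6 + z}{z \left(-3 + z\right)}$
$n = \frac{21073}{4}$ ($n = \frac{97 - -20976}{4} = \frac{97 + 20976}{4} = \frac{1}{4} \cdot 21073 = \frac{21073}{4} \approx 5268.3$)
$\frac{n}{r{\left(-105,21 \right)}} = \frac{21073}{4 \frac{-6 + 21 - 105 \cdot 21^{2} \left(-3 + 21\right)}{21 \left(-3 + 21\right)}} = \frac{21073}{4 \frac{-6 + 21 - 46305 \cdot 18}{21 \cdot 18}} = \frac{21073}{4 \cdot \frac{1}{21} \cdot \frac{1}{18} \left(-6 + 21 - 833490\right)} = \frac{21073}{4 \cdot \frac{1}{21} \cdot \frac{1}{18} \left(-833475\right)} = \frac{21073}{4 \left(- \frac{277825}{126}\right)} = \frac{21073}{4} \left(- \frac{126}{277825}\right) = - \frac{1327599}{555650}$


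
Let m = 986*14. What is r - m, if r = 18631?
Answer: 4827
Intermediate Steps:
m = 13804
r - m = 18631 - 1*13804 = 18631 - 13804 = 4827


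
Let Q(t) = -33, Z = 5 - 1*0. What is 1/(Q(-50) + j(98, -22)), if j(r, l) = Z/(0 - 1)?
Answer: -1/38 ≈ -0.026316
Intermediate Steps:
Z = 5 (Z = 5 + 0 = 5)
j(r, l) = -5 (j(r, l) = 5/(0 - 1) = 5/(-1) = -1*5 = -5)
1/(Q(-50) + j(98, -22)) = 1/(-33 - 5) = 1/(-38) = -1/38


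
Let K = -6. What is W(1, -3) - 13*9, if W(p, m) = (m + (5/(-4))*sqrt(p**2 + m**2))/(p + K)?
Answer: -582/5 + sqrt(10)/4 ≈ -115.61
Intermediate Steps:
W(p, m) = (m - 5*sqrt(m**2 + p**2)/4)/(-6 + p) (W(p, m) = (m + (5/(-4))*sqrt(p**2 + m**2))/(p - 6) = (m + (5*(-1/4))*sqrt(m**2 + p**2))/(-6 + p) = (m - 5*sqrt(m**2 + p**2)/4)/(-6 + p))
W(1, -3) - 13*9 = (-3 - 5*sqrt((-3)**2 + 1**2)/4)/(-6 + 1) - 13*9 = (-3 - 5*sqrt(9 + 1)/4)/(-5) - 117 = -(-3 - 5*sqrt(10)/4)/5 - 117 = (3/5 + sqrt(10)/4) - 117 = -582/5 + sqrt(10)/4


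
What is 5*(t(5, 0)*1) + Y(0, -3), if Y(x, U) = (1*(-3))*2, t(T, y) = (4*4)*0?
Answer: -6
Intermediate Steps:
t(T, y) = 0 (t(T, y) = 16*0 = 0)
Y(x, U) = -6 (Y(x, U) = -3*2 = -6)
5*(t(5, 0)*1) + Y(0, -3) = 5*(0*1) - 6 = 5*0 - 6 = 0 - 6 = -6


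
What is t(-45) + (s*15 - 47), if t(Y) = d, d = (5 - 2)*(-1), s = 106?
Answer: 1540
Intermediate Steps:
d = -3 (d = 3*(-1) = -3)
t(Y) = -3
t(-45) + (s*15 - 47) = -3 + (106*15 - 47) = -3 + (1590 - 47) = -3 + 1543 = 1540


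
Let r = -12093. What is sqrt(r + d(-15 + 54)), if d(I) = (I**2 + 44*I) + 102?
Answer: I*sqrt(8754) ≈ 93.563*I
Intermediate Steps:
d(I) = 102 + I**2 + 44*I
sqrt(r + d(-15 + 54)) = sqrt(-12093 + (102 + (-15 + 54)**2 + 44*(-15 + 54))) = sqrt(-12093 + (102 + 39**2 + 44*39)) = sqrt(-12093 + (102 + 1521 + 1716)) = sqrt(-12093 + 3339) = sqrt(-8754) = I*sqrt(8754)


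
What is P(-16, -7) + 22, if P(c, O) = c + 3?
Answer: 9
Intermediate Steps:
P(c, O) = 3 + c
P(-16, -7) + 22 = (3 - 16) + 22 = -13 + 22 = 9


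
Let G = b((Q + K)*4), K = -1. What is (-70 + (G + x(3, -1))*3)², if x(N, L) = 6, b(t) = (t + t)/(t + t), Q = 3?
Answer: 2401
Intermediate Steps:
b(t) = 1 (b(t) = (2*t)/((2*t)) = (2*t)*(1/(2*t)) = 1)
G = 1
(-70 + (G + x(3, -1))*3)² = (-70 + (1 + 6)*3)² = (-70 + 7*3)² = (-70 + 21)² = (-49)² = 2401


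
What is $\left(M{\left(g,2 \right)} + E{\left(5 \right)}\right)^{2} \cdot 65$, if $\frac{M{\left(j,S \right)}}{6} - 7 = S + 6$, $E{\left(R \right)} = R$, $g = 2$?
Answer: $586625$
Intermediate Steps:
$M{\left(j,S \right)} = 78 + 6 S$ ($M{\left(j,S \right)} = 42 + 6 \left(S + 6\right) = 42 + 6 \left(6 + S\right) = 42 + \left(36 + 6 S\right) = 78 + 6 S$)
$\left(M{\left(g,2 \right)} + E{\left(5 \right)}\right)^{2} \cdot 65 = \left(\left(78 + 6 \cdot 2\right) + 5\right)^{2} \cdot 65 = \left(\left(78 + 12\right) + 5\right)^{2} \cdot 65 = \left(90 + 5\right)^{2} \cdot 65 = 95^{2} \cdot 65 = 9025 \cdot 65 = 586625$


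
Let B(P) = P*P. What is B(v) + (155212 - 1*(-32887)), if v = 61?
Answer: 191820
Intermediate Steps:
B(P) = P²
B(v) + (155212 - 1*(-32887)) = 61² + (155212 - 1*(-32887)) = 3721 + (155212 + 32887) = 3721 + 188099 = 191820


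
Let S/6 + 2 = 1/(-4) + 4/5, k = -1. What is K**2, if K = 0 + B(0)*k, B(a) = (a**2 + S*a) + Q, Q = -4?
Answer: 16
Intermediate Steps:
S = -87/10 (S = -12 + 6*(1/(-4) + 4/5) = -12 + 6*(1*(-1/4) + 4*(1/5)) = -12 + 6*(-1/4 + 4/5) = -12 + 6*(11/20) = -12 + 33/10 = -87/10 ≈ -8.7000)
B(a) = -4 + a**2 - 87*a/10 (B(a) = (a**2 - 87*a/10) - 4 = -4 + a**2 - 87*a/10)
K = 4 (K = 0 + (-4 + 0**2 - 87/10*0)*(-1) = 0 + (-4 + 0 + 0)*(-1) = 0 - 4*(-1) = 0 + 4 = 4)
K**2 = 4**2 = 16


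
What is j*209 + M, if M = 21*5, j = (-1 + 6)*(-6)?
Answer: -6165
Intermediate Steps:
j = -30 (j = 5*(-6) = -30)
M = 105
j*209 + M = -30*209 + 105 = -6270 + 105 = -6165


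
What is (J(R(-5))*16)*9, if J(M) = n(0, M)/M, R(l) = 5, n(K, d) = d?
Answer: 144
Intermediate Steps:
J(M) = 1 (J(M) = M/M = 1)
(J(R(-5))*16)*9 = (1*16)*9 = 16*9 = 144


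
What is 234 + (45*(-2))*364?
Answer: -32526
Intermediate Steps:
234 + (45*(-2))*364 = 234 - 90*364 = 234 - 32760 = -32526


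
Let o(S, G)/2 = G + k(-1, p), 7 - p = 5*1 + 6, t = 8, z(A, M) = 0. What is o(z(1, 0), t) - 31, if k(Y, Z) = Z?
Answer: -23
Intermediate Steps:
p = -4 (p = 7 - (5*1 + 6) = 7 - (5 + 6) = 7 - 1*11 = 7 - 11 = -4)
o(S, G) = -8 + 2*G (o(S, G) = 2*(G - 4) = 2*(-4 + G) = -8 + 2*G)
o(z(1, 0), t) - 31 = (-8 + 2*8) - 31 = (-8 + 16) - 31 = 8 - 31 = -23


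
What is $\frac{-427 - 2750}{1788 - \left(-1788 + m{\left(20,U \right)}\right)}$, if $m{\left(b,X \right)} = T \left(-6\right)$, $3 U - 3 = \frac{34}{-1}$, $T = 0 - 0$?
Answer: $- \frac{1059}{1192} \approx -0.88842$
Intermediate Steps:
$T = 0$ ($T = 0 + 0 = 0$)
$U = - \frac{31}{3}$ ($U = 1 + \frac{34 \frac{1}{-1}}{3} = 1 + \frac{34 \left(-1\right)}{3} = 1 + \frac{1}{3} \left(-34\right) = 1 - \frac{34}{3} = - \frac{31}{3} \approx -10.333$)
$m{\left(b,X \right)} = 0$ ($m{\left(b,X \right)} = 0 \left(-6\right) = 0$)
$\frac{-427 - 2750}{1788 - \left(-1788 + m{\left(20,U \right)}\right)} = \frac{-427 - 2750}{1788 + \left(1788 - 0\right)} = - \frac{3177}{1788 + \left(1788 + 0\right)} = - \frac{3177}{1788 + 1788} = - \frac{3177}{3576} = \left(-3177\right) \frac{1}{3576} = - \frac{1059}{1192}$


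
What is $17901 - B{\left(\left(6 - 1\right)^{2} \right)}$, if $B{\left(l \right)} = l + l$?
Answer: $17851$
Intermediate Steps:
$B{\left(l \right)} = 2 l$
$17901 - B{\left(\left(6 - 1\right)^{2} \right)} = 17901 - 2 \left(6 - 1\right)^{2} = 17901 - 2 \cdot 5^{2} = 17901 - 2 \cdot 25 = 17901 - 50 = 17851$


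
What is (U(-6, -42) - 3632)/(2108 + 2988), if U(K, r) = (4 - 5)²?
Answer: -3631/5096 ≈ -0.71252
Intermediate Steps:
U(K, r) = 1 (U(K, r) = (-1)² = 1)
(U(-6, -42) - 3632)/(2108 + 2988) = (1 - 3632)/(2108 + 2988) = -3631/5096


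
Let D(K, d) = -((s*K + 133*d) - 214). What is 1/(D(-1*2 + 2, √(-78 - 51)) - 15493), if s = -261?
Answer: I/(-15279*I + 133*√129) ≈ -6.4816e-5 + 6.4081e-6*I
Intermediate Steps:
D(K, d) = 214 - 133*d + 261*K (D(K, d) = -((-261*K + 133*d) - 214) = -(-214 - 261*K + 133*d) = 214 - 133*d + 261*K)
1/(D(-1*2 + 2, √(-78 - 51)) - 15493) = 1/((214 - 133*√(-78 - 51) + 261*(-1*2 + 2)) - 15493) = 1/((214 - 133*I*√129 + 261*(-2 + 2)) - 15493) = 1/((214 - 133*I*√129 + 261*0) - 15493) = 1/((214 - 133*I*√129 + 0) - 15493) = 1/((214 - 133*I*√129) - 15493) = 1/(-15279 - 133*I*√129)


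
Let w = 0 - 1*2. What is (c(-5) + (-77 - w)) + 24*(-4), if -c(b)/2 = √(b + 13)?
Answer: -171 - 4*√2 ≈ -176.66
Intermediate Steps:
w = -2 (w = 0 - 2 = -2)
c(b) = -2*√(13 + b) (c(b) = -2*√(b + 13) = -2*√(13 + b))
(c(-5) + (-77 - w)) + 24*(-4) = (-2*√(13 - 5) + (-77 - 1*(-2))) + 24*(-4) = (-4*√2 + (-77 + 2)) - 96 = (-4*√2 - 75) - 96 = (-75 - 4*√2) - 96 = -171 - 4*√2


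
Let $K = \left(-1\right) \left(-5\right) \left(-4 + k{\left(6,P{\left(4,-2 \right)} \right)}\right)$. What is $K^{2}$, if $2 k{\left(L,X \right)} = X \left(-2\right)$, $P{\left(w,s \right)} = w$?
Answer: $1600$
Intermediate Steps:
$k{\left(L,X \right)} = - X$ ($k{\left(L,X \right)} = \frac{X \left(-2\right)}{2} = \frac{\left(-2\right) X}{2} = - X$)
$K = -40$ ($K = \left(-1\right) \left(-5\right) \left(-4 - 4\right) = 5 \left(-4 - 4\right) = 5 \left(-8\right) = -40$)
$K^{2} = \left(-40\right)^{2} = 1600$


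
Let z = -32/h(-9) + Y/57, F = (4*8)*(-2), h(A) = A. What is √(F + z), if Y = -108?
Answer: 2*I*√50635/57 ≈ 7.8955*I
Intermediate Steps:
F = -64 (F = 32*(-2) = -64)
z = 284/171 (z = -32/(-9) - 108/57 = -32*(-⅑) - 108*1/57 = 32/9 - 36/19 = 284/171 ≈ 1.6608)
√(F + z) = √(-64 + 284/171) = √(-10660/171) = 2*I*√50635/57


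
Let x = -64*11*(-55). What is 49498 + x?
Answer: 88218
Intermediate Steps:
x = 38720 (x = -704*(-55) = 38720)
49498 + x = 49498 + 38720 = 88218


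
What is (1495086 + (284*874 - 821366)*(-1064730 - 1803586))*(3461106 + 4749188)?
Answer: 13497532943272342884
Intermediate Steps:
(1495086 + (284*874 - 821366)*(-1064730 - 1803586))*(3461106 + 4749188) = (1495086 + (248216 - 821366)*(-2868316))*8210294 = (1495086 - 573150*(-2868316))*8210294 = (1495086 + 1643975315400)*8210294 = 1643976810486*8210294 = 13497532943272342884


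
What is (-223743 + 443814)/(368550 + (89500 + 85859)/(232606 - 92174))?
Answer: 10301670224/17252129653 ≈ 0.59712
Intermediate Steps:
(-223743 + 443814)/(368550 + (89500 + 85859)/(232606 - 92174)) = 220071/(368550 + 175359/140432) = 220071/(51756388959/140432) = 220071*(140432/51756388959) = 10301670224/17252129653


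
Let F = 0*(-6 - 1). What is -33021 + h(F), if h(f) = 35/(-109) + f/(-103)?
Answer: -3599324/109 ≈ -33021.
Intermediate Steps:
F = 0 (F = 0*(-7) = 0)
h(f) = -35/109 - f/103 (h(f) = 35*(-1/109) + f*(-1/103) = -35/109 - f/103)
-33021 + h(F) = -33021 + (-35/109 - 1/103*0) = -33021 + (-35/109 + 0) = -33021 - 35/109 = -3599324/109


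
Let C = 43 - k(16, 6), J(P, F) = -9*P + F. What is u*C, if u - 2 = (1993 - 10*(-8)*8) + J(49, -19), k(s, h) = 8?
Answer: 76125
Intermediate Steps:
J(P, F) = F - 9*P
C = 35 (C = 43 - 1*8 = 43 - 8 = 35)
u = 2175 (u = 2 + ((1993 - 10*(-8)*8) + (-19 - 9*49)) = 2 + ((1993 + 80*8) + (-19 - 441)) = 2 + ((1993 + 640) - 460) = 2 + (2633 - 460) = 2 + 2173 = 2175)
u*C = 2175*35 = 76125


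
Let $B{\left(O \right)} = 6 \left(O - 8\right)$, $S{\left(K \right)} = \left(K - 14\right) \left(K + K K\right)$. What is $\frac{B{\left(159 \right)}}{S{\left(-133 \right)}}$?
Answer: $- \frac{151}{430122} \approx -0.00035106$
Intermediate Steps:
$S{\left(K \right)} = \left(-14 + K\right) \left(K + K^{2}\right)$
$B{\left(O \right)} = -48 + 6 O$ ($B{\left(O \right)} = 6 \left(-8 + O\right) = -48 + 6 O$)
$\frac{B{\left(159 \right)}}{S{\left(-133 \right)}} = \frac{-48 + 6 \cdot 159}{\left(-133\right) \left(-14 + \left(-133\right)^{2} - -1729\right)} = \frac{-48 + 954}{\left(-133\right) \left(-14 + 17689 + 1729\right)} = \frac{906}{\left(-133\right) 19404} = \frac{906}{-2580732} = 906 \left(- \frac{1}{2580732}\right) = - \frac{151}{430122}$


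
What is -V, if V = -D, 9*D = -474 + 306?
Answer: -56/3 ≈ -18.667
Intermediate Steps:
D = -56/3 (D = (-474 + 306)/9 = (⅑)*(-168) = -56/3 ≈ -18.667)
V = 56/3 (V = -1*(-56/3) = 56/3 ≈ 18.667)
-V = -1*56/3 = -56/3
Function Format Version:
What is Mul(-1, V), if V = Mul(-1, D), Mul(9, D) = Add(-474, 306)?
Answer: Rational(-56, 3) ≈ -18.667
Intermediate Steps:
D = Rational(-56, 3) (D = Mul(Rational(1, 9), Add(-474, 306)) = Mul(Rational(1, 9), -168) = Rational(-56, 3) ≈ -18.667)
V = Rational(56, 3) (V = Mul(-1, Rational(-56, 3)) = Rational(56, 3) ≈ 18.667)
Mul(-1, V) = Mul(-1, Rational(56, 3)) = Rational(-56, 3)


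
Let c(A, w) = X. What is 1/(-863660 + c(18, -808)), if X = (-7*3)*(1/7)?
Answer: -1/863663 ≈ -1.1579e-6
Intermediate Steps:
X = -3 (X = -21/7 = -21*1/7 = -3)
c(A, w) = -3
1/(-863660 + c(18, -808)) = 1/(-863660 - 3) = 1/(-863663) = -1/863663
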